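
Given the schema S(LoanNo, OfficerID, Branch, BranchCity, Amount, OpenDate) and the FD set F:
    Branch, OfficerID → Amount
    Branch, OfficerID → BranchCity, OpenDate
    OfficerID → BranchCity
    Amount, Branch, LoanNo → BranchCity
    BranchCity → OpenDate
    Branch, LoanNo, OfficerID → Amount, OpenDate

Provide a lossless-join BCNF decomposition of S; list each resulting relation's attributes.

{Amount, Branch, OfficerID}; {Branch, LoanNo, OfficerID}; {BranchCity, OfficerID}; {BranchCity, OpenDate}

Candidate key of the original relation: {Branch, LoanNo, OfficerID}.
Within {Amount, Branch, BranchCity, LoanNo, OfficerID, OpenDate}: {Branch, OfficerID}⁺ ∩ {Amount, Branch, BranchCity, LoanNo, OfficerID, OpenDate} = {Amount, Branch, BranchCity, OfficerID, OpenDate}, not the whole set, so Branch, OfficerID → Amount, BranchCity, OpenDate violates BCNF; decompose into {Amount, Branch, BranchCity, OfficerID, OpenDate} and {Branch, LoanNo, OfficerID}.
Within {Amount, Branch, BranchCity, OfficerID, OpenDate}: {OfficerID}⁺ ∩ {Amount, Branch, BranchCity, OfficerID, OpenDate} = {BranchCity, OfficerID, OpenDate}, not the whole set, so OfficerID → BranchCity, OpenDate violates BCNF; decompose into {BranchCity, OfficerID, OpenDate} and {Amount, Branch, OfficerID}.
Within {BranchCity, OfficerID, OpenDate}: {BranchCity}⁺ ∩ {BranchCity, OfficerID, OpenDate} = {BranchCity, OpenDate}, not the whole set, so BranchCity → OpenDate violates BCNF; decompose into {BranchCity, OpenDate} and {BranchCity, OfficerID}.
{BranchCity, OpenDate} is in BCNF.
{BranchCity, OfficerID} is in BCNF.
{Amount, Branch, OfficerID} is in BCNF.
{Branch, LoanNo, OfficerID} is in BCNF.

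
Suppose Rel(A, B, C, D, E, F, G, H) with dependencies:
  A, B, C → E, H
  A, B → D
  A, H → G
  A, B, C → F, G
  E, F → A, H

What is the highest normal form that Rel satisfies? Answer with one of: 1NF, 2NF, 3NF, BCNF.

1NF

Candidate keys: {A, B, C}, {B, C, E, F}. Prime attributes: {A, B, C, E, F}.
For A, B → D we have {A, B}⁺ = {A, B, D}; {A, B} is not a superkey, so BCNF fails.
A, B → D determines the non-prime attribute {D} from a non-superkey — 3NF is violated.
Since {A, B} ⊂ {A, B, C} and {A, B}⁺ ⊇ {D} with {D} non-prime, there is a partial dependency; 2NF fails.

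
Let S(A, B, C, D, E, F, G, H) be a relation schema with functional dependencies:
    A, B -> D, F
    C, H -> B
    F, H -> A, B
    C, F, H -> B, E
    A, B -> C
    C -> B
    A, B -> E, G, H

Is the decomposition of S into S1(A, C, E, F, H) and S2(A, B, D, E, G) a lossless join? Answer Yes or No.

No

The shared attributes are {A, E} and {A, E}⁺ = {A, E}.
The closure covers neither S1 nor S2 entirely; the join is not lossless.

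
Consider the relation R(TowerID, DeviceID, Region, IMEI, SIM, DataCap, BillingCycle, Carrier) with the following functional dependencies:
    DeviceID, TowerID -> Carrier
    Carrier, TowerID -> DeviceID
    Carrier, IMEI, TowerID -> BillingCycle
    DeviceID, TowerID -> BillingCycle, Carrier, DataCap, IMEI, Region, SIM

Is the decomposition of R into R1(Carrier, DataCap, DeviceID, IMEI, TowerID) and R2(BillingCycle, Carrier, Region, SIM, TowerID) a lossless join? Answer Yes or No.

R1 ∩ R2 = {Carrier, TowerID}; its closure under F is {BillingCycle, Carrier, DataCap, DeviceID, IMEI, Region, SIM, TowerID}.
R1 is contained in that closure, so R1 ∩ R2 -> R1 holds and the join is lossless.

Yes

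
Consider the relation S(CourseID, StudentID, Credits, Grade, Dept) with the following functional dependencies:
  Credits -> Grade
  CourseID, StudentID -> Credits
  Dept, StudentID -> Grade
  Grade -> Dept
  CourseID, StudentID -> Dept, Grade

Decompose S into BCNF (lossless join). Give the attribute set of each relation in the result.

Candidate key of the original relation: {CourseID, StudentID}.
In {CourseID, Credits, Dept, Grade, StudentID}, {Credits} is not a superkey ({Credits}⁺ restricted to this set is {Credits, Dept, Grade}), so split on Credits -> Dept, Grade into {Credits, Dept, Grade} and {CourseID, Credits, StudentID}.
In {Credits, Dept, Grade}, {Grade} is not a superkey ({Grade}⁺ restricted to this set is {Dept, Grade}), so split on Grade -> Dept into {Dept, Grade} and {Credits, Grade}.
{Dept, Grade} has no BCNF violation.
{Credits, Grade} has no BCNF violation.
{CourseID, Credits, StudentID} has no BCNF violation.

{CourseID, Credits, StudentID}; {Credits, Grade}; {Dept, Grade}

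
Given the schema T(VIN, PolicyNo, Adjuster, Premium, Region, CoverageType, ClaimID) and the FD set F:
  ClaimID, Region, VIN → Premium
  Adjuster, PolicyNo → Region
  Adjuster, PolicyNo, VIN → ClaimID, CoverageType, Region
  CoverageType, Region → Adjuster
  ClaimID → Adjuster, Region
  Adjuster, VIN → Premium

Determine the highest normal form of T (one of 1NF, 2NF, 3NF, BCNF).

1NF

Candidate keys: {Adjuster, PolicyNo, VIN}, {ClaimID, PolicyNo, VIN}, {CoverageType, PolicyNo, Region, VIN}. Prime attributes: {Adjuster, ClaimID, CoverageType, PolicyNo, Region, VIN}.
ClaimID, Region, VIN → Premium breaks BCNF: {ClaimID, Region, VIN}⁺ = {Adjuster, ClaimID, Premium, Region, VIN}, so {ClaimID, Region, VIN} is not a superkey.
ClaimID, Region, VIN → Premium determines the non-prime attribute {Premium} from a non-superkey — 3NF is violated.
The proper key subset {Adjuster, VIN} of {Adjuster, PolicyNo, VIN} determines non-prime {Premium}, so the relation is not even in 2NF.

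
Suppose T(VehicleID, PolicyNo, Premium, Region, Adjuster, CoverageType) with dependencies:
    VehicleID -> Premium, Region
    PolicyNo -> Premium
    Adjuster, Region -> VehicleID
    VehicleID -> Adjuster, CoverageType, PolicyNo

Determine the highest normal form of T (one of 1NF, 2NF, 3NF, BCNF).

2NF

Candidate keys: {Adjuster, Region}, {VehicleID}. Prime attributes: {Adjuster, Region, VehicleID}.
For PolicyNo -> Premium we have {PolicyNo}⁺ = {PolicyNo, Premium}; {PolicyNo} is not a superkey, so BCNF fails.
Because {Premium} is non-prime and the left side of PolicyNo -> Premium is not a superkey, the relation is not in 3NF.
No non-prime attribute depends on a proper subset of any candidate key, so 2NF holds.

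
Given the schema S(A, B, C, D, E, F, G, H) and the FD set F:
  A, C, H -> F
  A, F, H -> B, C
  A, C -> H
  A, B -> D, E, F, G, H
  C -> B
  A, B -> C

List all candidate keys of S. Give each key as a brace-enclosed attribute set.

{A, B}, {A, C}, {A, F, H}

{A} never appears on the right of any FD, so every key must include it.
{A, B} is a candidate key since {A, B}⁺ = {A, B, C, D, E, F, G, H} covers every attribute.
{A, C} is a candidate key since {A, C}⁺ = {A, B, C, D, E, F, G, H} covers every attribute.
{A, F, H} is a candidate key since {A, F, H}⁺ = {A, B, C, D, E, F, G, H} covers every attribute.
Any other superkey properly contains one of these, so there are no further candidate keys.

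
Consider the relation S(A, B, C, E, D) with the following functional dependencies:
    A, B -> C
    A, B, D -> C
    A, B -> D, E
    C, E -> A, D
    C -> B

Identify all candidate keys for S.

{A, B}, {A, C}, {C, E}

{A, B} is a candidate key since {A, B}⁺ = {A, B, C, D, E} covers every attribute.
{A, C} is a candidate key since {A, C}⁺ = {A, B, C, D, E} covers every attribute.
{C, E} is a candidate key since {C, E}⁺ = {A, B, C, D, E} covers every attribute.
Any other superkey properly contains one of these, so there are no further candidate keys.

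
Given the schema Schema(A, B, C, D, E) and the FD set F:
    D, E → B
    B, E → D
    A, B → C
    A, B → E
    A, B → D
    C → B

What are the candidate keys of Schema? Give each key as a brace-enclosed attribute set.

{A} never appears on the right of any FD, so every key must include it.
{A, B}⁺ = {A, B, C, D, E} — all of the relation — so {A, B} is a candidate key.
{A, C}⁺ = {A, B, C, D, E} — all of the relation — so {A, C} is a candidate key.
{A, D, E}⁺ = {A, B, C, D, E} — all of the relation — so {A, D, E} is a candidate key.
No proper subset of any of these is a key, and no other minimal superkey exists.

{A, B}, {A, C}, {A, D, E}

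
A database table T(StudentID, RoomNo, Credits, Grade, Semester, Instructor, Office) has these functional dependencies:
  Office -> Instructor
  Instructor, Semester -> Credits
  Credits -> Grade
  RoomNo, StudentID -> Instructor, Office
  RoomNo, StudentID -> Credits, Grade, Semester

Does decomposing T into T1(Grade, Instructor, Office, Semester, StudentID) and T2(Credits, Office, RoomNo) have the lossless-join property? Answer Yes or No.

No

T1 ∩ T2 = {Office}; its closure under F is {Instructor, Office}.
The closure covers neither T1 nor T2 entirely; the join is not lossless.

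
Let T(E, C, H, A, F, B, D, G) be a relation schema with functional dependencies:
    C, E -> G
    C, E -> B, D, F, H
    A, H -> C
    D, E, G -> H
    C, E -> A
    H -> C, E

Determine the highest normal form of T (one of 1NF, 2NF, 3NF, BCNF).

Candidate keys: {C, E}, {D, E, G}, {H}. Prime attributes: {C, D, E, G, H}.
Each dependency's left side is a superkey — BCNF holds.

BCNF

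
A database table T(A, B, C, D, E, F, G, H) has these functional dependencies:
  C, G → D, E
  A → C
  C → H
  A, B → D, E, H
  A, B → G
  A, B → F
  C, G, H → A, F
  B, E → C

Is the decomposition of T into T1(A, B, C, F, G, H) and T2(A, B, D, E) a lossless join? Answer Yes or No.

Common attributes: {A, B}; their closure is {A, B, C, D, E, F, G, H}.
T1 is contained in that closure, so T1 ∩ T2 → T1 holds and the join is lossless.

Yes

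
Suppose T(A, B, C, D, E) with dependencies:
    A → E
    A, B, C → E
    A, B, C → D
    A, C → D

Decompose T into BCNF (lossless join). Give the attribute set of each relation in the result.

{A, B, C}; {A, C, D}; {A, E}

Candidate key of the original relation: {A, B, C}.
Within {A, B, C, D, E}: {A}⁺ ∩ {A, B, C, D, E} = {A, E}, not the whole set, so A → E violates BCNF; decompose into {A, E} and {A, B, C, D}.
{A, E}: every determinant is a superkey — BCNF.
Within {A, B, C, D}: {A, C}⁺ ∩ {A, B, C, D} = {A, C, D}, not the whole set, so A, C → D violates BCNF; decompose into {A, C, D} and {A, B, C}.
{A, C, D}: every determinant is a superkey — BCNF.
{A, B, C}: every determinant is a superkey — BCNF.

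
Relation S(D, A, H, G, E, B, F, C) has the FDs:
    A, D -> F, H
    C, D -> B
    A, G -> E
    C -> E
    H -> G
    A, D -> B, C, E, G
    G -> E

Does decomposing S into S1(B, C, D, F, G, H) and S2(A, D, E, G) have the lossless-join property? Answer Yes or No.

The shared attributes are {D, G} and {D, G}⁺ = {D, E, G}.
The closure covers neither S1 nor S2 entirely; the join is not lossless.

No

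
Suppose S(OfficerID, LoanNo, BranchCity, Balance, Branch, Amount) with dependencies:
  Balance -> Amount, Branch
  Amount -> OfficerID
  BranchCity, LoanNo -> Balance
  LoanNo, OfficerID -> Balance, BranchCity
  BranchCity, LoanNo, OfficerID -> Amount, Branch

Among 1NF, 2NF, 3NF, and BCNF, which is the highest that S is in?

1NF

Candidate keys: {Amount, LoanNo}, {Balance, LoanNo}, {BranchCity, LoanNo}, {LoanNo, OfficerID}. Prime attributes: {Amount, Balance, BranchCity, LoanNo, OfficerID}.
Balance -> Amount, Branch: {Balance}⁺ = {Amount, Balance, Branch, OfficerID}, which is not all of the attributes, so the left side is not a superkey — BCNF is violated.
Balance -> Amount, Branch determines the non-prime attribute {Branch} from a non-superkey — 3NF is violated.
Since {Balance} ⊂ {Balance, LoanNo} and {Balance}⁺ ⊇ {Branch} with {Branch} non-prime, there is a partial dependency; 2NF fails.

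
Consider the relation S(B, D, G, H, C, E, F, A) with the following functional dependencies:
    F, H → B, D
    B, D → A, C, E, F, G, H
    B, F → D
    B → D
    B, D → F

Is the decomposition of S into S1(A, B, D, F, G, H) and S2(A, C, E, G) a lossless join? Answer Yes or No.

The shared attributes are {A, G} and {A, G}⁺ = {A, G}.
S1 ⊄ {A, G} and S2 ⊄ {A, G}, so the split is lossy.

No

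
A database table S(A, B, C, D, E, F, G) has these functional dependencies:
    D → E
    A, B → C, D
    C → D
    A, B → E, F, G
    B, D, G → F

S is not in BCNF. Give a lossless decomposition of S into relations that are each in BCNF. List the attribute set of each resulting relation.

{A, B, C, G}; {B, C, F, G}; {C, D}; {D, E}

Candidate key of the original relation: {A, B}.
{A, B, C, D, E, F, G}: {D} determines {D, E} here but is not a superkey — split on D → E, giving {D, E} and {A, B, C, D, F, G}.
{D, E} has no BCNF violation.
{A, B, C, D, F, G}: {C} determines {C, D} here but is not a superkey — split on C → D, giving {C, D} and {A, B, C, F, G}.
{C, D} has no BCNF violation.
{A, B, C, F, G}: {B, C, G} determines {B, C, F, G} here but is not a superkey — split on B, C, G → F, giving {B, C, F, G} and {A, B, C, G}.
{B, C, F, G} has no BCNF violation.
{A, B, C, G} has no BCNF violation.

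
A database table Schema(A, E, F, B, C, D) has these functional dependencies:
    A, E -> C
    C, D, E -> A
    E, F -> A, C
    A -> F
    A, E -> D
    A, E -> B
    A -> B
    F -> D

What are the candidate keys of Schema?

{A, E}, {C, D, E}, {E, F}

{E} never appears on the right of any FD, so every key must include it.
{A, E}⁺ = {A, B, C, D, E, F}, which is every attribute, so {A, E} is a candidate key.
{E, F}⁺ = {A, B, C, D, E, F}, which is every attribute, so {E, F} is a candidate key.
{C, D, E}⁺ = {A, B, C, D, E, F}, which is every attribute, so {C, D, E} is a candidate key.
No proper subset of any of these is a key, and no other minimal superkey exists.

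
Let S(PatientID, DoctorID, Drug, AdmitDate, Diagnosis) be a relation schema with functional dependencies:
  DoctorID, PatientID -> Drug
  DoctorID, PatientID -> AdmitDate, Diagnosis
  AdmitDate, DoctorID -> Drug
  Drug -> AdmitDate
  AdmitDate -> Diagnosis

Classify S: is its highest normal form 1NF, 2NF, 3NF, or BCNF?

Candidate key: {DoctorID, PatientID}. Prime attributes: {DoctorID, PatientID}.
AdmitDate, DoctorID -> Drug breaks BCNF: {AdmitDate, DoctorID}⁺ = {AdmitDate, Diagnosis, DoctorID, Drug}, so {AdmitDate, DoctorID} is not a superkey.
Because {Drug} is non-prime and the left side of AdmitDate, DoctorID -> Drug is not a superkey, the relation is not in 3NF.
No non-prime attribute depends on a proper subset of any candidate key, so 2NF holds.

2NF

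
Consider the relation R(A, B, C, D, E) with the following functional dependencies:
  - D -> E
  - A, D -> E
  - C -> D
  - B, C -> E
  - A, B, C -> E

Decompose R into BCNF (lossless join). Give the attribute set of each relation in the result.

{A, B, C}; {C, D}; {D, E}

Candidate key of the original relation: {A, B, C}.
{A, B, C, D, E}: {D} determines {D, E} here but is not a superkey — split on D -> E, giving {D, E} and {A, B, C, D}.
{D, E} has no BCNF violation.
{A, B, C, D}: {C} determines {C, D} here but is not a superkey — split on C -> D, giving {C, D} and {A, B, C}.
{C, D} has no BCNF violation.
{A, B, C} has no BCNF violation.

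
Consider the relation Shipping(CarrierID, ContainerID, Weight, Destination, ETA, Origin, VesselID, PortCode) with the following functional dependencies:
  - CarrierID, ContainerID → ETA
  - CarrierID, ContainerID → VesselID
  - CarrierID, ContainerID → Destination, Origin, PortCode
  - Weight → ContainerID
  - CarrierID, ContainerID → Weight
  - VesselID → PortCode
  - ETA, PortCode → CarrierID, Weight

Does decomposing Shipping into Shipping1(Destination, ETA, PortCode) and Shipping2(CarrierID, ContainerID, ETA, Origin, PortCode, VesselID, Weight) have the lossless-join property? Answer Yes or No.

Yes

The shared attributes are {ETA, PortCode} and {ETA, PortCode}⁺ = {CarrierID, ContainerID, Destination, ETA, Origin, PortCode, VesselID, Weight}.
Shipping1 is contained in that closure, so Shipping1 ∩ Shipping2 → Shipping1 holds and the join is lossless.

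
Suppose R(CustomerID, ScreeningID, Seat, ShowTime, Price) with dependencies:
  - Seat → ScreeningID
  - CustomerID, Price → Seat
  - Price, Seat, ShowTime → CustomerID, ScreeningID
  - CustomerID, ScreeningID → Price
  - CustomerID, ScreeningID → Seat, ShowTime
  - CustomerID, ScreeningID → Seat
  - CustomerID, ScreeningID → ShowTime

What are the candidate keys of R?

{CustomerID, Price}, {CustomerID, ScreeningID}, {CustomerID, Seat}, {Price, Seat, ShowTime}

Closure of {CustomerID, Price} is {CustomerID, Price, ScreeningID, Seat, ShowTime}, the whole schema; {CustomerID, Price} is a candidate key.
Closure of {CustomerID, ScreeningID} is {CustomerID, Price, ScreeningID, Seat, ShowTime}, the whole schema; {CustomerID, ScreeningID} is a candidate key.
Closure of {CustomerID, Seat} is {CustomerID, Price, ScreeningID, Seat, ShowTime}, the whole schema; {CustomerID, Seat} is a candidate key.
Closure of {Price, Seat, ShowTime} is {CustomerID, Price, ScreeningID, Seat, ShowTime}, the whole schema; {Price, Seat, ShowTime} is a candidate key.
Any other superkey properly contains one of these, so there are no further candidate keys.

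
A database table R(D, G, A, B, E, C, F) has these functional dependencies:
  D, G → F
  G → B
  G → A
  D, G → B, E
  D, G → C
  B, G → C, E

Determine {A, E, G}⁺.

{A, B, C, E, G}

Start with {A, E, G}.
G → B applies; add {B} → now {A, B, E, G}.
B, G → C, E applies; add {C} → now {A, B, C, E, G}.
No further FD applies.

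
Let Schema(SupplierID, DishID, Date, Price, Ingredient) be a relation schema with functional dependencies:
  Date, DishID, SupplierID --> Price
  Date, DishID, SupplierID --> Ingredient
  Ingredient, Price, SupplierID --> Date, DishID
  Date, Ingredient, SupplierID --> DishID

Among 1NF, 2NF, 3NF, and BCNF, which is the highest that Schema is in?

BCNF

Candidate keys: {Date, DishID, SupplierID}, {Date, Ingredient, SupplierID}, {Ingredient, Price, SupplierID}. Prime attributes: {Date, DishID, Ingredient, Price, SupplierID}.
The left-hand side of every FD is a superkey, so BCNF is satisfied.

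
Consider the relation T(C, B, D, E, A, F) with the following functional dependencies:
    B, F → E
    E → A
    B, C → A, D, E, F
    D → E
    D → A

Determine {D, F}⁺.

Start with {D, F}.
D → E applies; add {E} → now {D, E, F}.
D → A applies; add {A} → now {A, D, E, F}.
No further FD applies.

{A, D, E, F}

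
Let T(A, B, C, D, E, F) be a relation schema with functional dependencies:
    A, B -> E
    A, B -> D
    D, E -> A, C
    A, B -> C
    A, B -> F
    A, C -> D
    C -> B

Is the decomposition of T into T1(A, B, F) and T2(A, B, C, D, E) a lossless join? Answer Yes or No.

The shared attributes are {A, B} and {A, B}⁺ = {A, B, C, D, E, F}.
T1 is contained in that closure, so T1 ∩ T2 -> T1 holds and the join is lossless.

Yes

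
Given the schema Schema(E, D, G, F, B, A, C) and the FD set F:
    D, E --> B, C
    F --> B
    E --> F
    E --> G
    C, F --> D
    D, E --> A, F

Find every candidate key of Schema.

{C, E}, {D, E}

{E} never appears on the right of any FD, so every key must include it.
{C, E}⁺ = {A, B, C, D, E, F, G} — all of the relation — so {C, E} is a candidate key.
{D, E}⁺ = {A, B, C, D, E, F, G} — all of the relation — so {D, E} is a candidate key.
No proper subset of any of these is a key, and no other minimal superkey exists.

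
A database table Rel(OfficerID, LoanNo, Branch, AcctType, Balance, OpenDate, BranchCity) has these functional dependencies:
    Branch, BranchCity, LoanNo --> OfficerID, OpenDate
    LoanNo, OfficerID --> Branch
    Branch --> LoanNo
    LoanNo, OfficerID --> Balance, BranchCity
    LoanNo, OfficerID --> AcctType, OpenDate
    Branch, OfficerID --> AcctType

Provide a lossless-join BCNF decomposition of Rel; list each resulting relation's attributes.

Candidate keys of the original relation: {Branch, BranchCity}, {Branch, OfficerID}, {LoanNo, OfficerID}.
{AcctType, Balance, Branch, BranchCity, LoanNo, OfficerID, OpenDate}: {Branch} determines {Branch, LoanNo} here but is not a superkey — split on Branch --> LoanNo, giving {Branch, LoanNo} and {AcctType, Balance, Branch, BranchCity, OfficerID, OpenDate}.
{Branch, LoanNo}: every determinant is a superkey — BCNF.
{AcctType, Balance, Branch, BranchCity, OfficerID, OpenDate}: every determinant is a superkey — BCNF.

{AcctType, Balance, Branch, BranchCity, OfficerID, OpenDate}; {Branch, LoanNo}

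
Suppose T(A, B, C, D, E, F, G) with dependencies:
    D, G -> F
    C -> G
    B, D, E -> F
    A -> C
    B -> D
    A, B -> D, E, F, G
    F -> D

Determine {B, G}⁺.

Start with {B, G}.
B -> D applies; add {D} → now {B, D, G}.
D, G -> F applies; add {F} → now {B, D, F, G}.
No further FD applies.

{B, D, F, G}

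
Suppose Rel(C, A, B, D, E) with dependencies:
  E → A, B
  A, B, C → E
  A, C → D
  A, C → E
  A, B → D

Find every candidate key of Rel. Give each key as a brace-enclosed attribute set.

{A, C}, {C, E}

{C} never appears on the right of any FD, so every key must include it.
Closure of {A, C} is {A, B, C, D, E}, the whole schema; {A, C} is a candidate key.
Closure of {C, E} is {A, B, C, D, E}, the whole schema; {C, E} is a candidate key.
No proper subset of any of these is a key, and no other minimal superkey exists.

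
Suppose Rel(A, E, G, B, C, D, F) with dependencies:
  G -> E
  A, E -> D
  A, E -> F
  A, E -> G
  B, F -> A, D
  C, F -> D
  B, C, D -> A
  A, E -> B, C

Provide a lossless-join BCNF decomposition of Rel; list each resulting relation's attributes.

Candidate keys of the original relation: {A, E}, {A, G}, {B, C, D, E}, {B, C, D, G}, {B, E, F}, {B, F, G}.
In {A, B, C, D, E, F, G}, {G} is not a superkey ({G}⁺ restricted to this set is {E, G}), so split on G -> E into {E, G} and {A, B, C, D, F, G}.
{E, G} is in BCNF.
In {A, B, C, D, F, G}, {B, F} is not a superkey ({B, F}⁺ restricted to this set is {A, B, D, F}), so split on B, F -> A, D into {A, B, D, F} and {B, C, F, G}.
{A, B, D, F} is in BCNF.
{B, C, F, G} is in BCNF.

{A, B, D, F}; {B, C, F, G}; {E, G}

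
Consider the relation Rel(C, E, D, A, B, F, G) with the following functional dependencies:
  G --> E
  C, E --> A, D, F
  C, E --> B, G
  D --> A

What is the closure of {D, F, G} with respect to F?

Start with {D, F, G}.
G --> E applies; add {E} → now {D, E, F, G}.
D --> A applies; add {A} → now {A, D, E, F, G}.
No further FD applies.

{A, D, E, F, G}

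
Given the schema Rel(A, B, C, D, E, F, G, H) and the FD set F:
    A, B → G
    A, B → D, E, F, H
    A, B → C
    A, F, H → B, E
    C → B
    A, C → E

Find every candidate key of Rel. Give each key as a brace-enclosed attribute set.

No FD produces {A}, so it must be in every candidate key.
{A, B}⁺ = {A, B, C, D, E, F, G, H}, which is every attribute, so {A, B} is a candidate key.
{A, C}⁺ = {A, B, C, D, E, F, G, H}, which is every attribute, so {A, C} is a candidate key.
{A, F, H}⁺ = {A, B, C, D, E, F, G, H}, which is every attribute, so {A, F, H} is a candidate key.
These are minimal and exhaustive — every other superkey contains one of them.

{A, B}, {A, C}, {A, F, H}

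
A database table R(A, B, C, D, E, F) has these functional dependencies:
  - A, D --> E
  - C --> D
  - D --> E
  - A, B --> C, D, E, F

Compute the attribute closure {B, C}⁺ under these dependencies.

{B, C, D, E}

Start with {B, C}.
C --> D applies; add {D} → now {B, C, D}.
D --> E applies; add {E} → now {B, C, D, E}.
No further FD applies.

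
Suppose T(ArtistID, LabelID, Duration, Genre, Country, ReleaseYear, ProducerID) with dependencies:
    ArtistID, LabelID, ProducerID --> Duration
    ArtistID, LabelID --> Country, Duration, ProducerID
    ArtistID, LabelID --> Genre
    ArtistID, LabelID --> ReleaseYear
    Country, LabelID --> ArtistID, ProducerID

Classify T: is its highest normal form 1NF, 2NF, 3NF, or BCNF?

Candidate keys: {ArtistID, LabelID}, {Country, LabelID}. Prime attributes: {ArtistID, Country, LabelID}.
The left-hand side of every FD is a superkey, so BCNF is satisfied.

BCNF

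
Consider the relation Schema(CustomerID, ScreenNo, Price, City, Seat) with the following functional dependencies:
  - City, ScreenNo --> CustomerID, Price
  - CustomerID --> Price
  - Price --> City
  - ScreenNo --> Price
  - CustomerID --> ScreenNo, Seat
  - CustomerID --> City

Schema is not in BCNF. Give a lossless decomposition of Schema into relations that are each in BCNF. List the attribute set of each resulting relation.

{City, Price}; {CustomerID, Price, ScreenNo, Seat}

Candidate keys of the original relation: {CustomerID}, {ScreenNo}.
{City, CustomerID, Price, ScreenNo, Seat}: {Price} determines {City, Price} here but is not a superkey — split on Price --> City, giving {City, Price} and {CustomerID, Price, ScreenNo, Seat}.
{City, Price} has no BCNF violation.
{CustomerID, Price, ScreenNo, Seat} has no BCNF violation.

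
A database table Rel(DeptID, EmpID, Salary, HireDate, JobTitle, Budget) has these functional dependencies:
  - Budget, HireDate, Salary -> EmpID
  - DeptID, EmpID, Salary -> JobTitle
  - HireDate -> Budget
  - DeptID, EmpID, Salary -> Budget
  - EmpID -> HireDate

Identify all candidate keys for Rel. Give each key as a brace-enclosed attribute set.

{DeptID, EmpID, Salary}, {DeptID, HireDate, Salary}

{DeptID, Salary} never appear on the right of any FD, so every key must include all of them.
{DeptID, EmpID, Salary} is a candidate key since {DeptID, EmpID, Salary}⁺ = {Budget, DeptID, EmpID, HireDate, JobTitle, Salary} covers every attribute.
{DeptID, HireDate, Salary} is a candidate key since {DeptID, HireDate, Salary}⁺ = {Budget, DeptID, EmpID, HireDate, JobTitle, Salary} covers every attribute.
Any other superkey properly contains one of these, so there are no further candidate keys.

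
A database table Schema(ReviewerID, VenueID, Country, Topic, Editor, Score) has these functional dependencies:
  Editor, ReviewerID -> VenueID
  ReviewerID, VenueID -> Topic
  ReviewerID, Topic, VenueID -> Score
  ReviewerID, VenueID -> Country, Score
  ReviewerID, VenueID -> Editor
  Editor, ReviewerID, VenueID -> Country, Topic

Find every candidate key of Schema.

{Editor, ReviewerID}, {ReviewerID, VenueID}

No FD produces {ReviewerID}, so it must be in every candidate key.
{Editor, ReviewerID}⁺ = {Country, Editor, ReviewerID, Score, Topic, VenueID}, which is every attribute, so {Editor, ReviewerID} is a candidate key.
{ReviewerID, VenueID}⁺ = {Country, Editor, ReviewerID, Score, Topic, VenueID}, which is every attribute, so {ReviewerID, VenueID} is a candidate key.
These are minimal and exhaustive — every other superkey contains one of them.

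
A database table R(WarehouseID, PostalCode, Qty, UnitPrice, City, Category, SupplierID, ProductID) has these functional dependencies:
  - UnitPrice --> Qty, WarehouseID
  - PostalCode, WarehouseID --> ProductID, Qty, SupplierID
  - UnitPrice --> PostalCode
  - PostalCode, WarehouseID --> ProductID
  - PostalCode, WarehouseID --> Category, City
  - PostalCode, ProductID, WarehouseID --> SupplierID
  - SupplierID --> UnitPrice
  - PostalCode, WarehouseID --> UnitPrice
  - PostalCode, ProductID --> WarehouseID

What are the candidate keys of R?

{SupplierID}⁺ = {Category, City, PostalCode, ProductID, Qty, SupplierID, UnitPrice, WarehouseID} — all of the relation — so {SupplierID} is a candidate key.
{UnitPrice}⁺ = {Category, City, PostalCode, ProductID, Qty, SupplierID, UnitPrice, WarehouseID} — all of the relation — so {UnitPrice} is a candidate key.
{PostalCode, ProductID}⁺ = {Category, City, PostalCode, ProductID, Qty, SupplierID, UnitPrice, WarehouseID} — all of the relation — so {PostalCode, ProductID} is a candidate key.
{PostalCode, WarehouseID}⁺ = {Category, City, PostalCode, ProductID, Qty, SupplierID, UnitPrice, WarehouseID} — all of the relation — so {PostalCode, WarehouseID} is a candidate key.
These are minimal and exhaustive — every other superkey contains one of them.

{PostalCode, ProductID}, {PostalCode, WarehouseID}, {SupplierID}, {UnitPrice}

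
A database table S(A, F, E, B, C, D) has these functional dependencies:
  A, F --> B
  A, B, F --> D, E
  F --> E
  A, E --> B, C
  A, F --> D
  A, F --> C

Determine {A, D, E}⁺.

Start with {A, D, E}.
A, E --> B, C applies; add {B, C} → now {A, B, C, D, E}.
No further FD applies.

{A, B, C, D, E}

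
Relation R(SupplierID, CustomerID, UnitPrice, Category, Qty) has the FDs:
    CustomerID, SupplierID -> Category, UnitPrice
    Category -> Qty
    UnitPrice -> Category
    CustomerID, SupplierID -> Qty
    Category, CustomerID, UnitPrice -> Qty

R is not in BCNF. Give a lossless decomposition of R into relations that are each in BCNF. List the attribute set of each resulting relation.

Candidate key of the original relation: {CustomerID, SupplierID}.
Within {Category, CustomerID, Qty, SupplierID, UnitPrice}: {Category}⁺ ∩ {Category, CustomerID, Qty, SupplierID, UnitPrice} = {Category, Qty}, not the whole set, so Category -> Qty violates BCNF; decompose into {Category, Qty} and {Category, CustomerID, SupplierID, UnitPrice}.
{Category, Qty} is in BCNF.
Within {Category, CustomerID, SupplierID, UnitPrice}: {UnitPrice}⁺ ∩ {Category, CustomerID, SupplierID, UnitPrice} = {Category, UnitPrice}, not the whole set, so UnitPrice -> Category violates BCNF; decompose into {Category, UnitPrice} and {CustomerID, SupplierID, UnitPrice}.
{Category, UnitPrice} is in BCNF.
{CustomerID, SupplierID, UnitPrice} is in BCNF.

{Category, Qty}; {Category, UnitPrice}; {CustomerID, SupplierID, UnitPrice}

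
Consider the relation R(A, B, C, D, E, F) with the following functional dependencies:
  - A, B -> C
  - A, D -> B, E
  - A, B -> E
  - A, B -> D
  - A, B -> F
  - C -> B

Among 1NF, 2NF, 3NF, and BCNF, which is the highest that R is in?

3NF

Candidate keys: {A, B}, {A, C}, {A, D}. Prime attributes: {A, B, C, D}.
For C -> B we have {C}⁺ = {B, C}; {C} is not a superkey, so BCNF fails.
Its right-hand attributes {B} are all prime, as are those of every other non-superkey FD — the relation is in 3NF.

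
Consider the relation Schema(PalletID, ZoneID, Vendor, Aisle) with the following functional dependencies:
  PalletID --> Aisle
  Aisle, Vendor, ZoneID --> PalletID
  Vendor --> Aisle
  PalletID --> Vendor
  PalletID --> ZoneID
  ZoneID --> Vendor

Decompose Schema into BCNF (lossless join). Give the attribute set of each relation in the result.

{Aisle, Vendor}; {PalletID, Vendor, ZoneID}

Candidate keys of the original relation: {PalletID}, {ZoneID}.
{Aisle, PalletID, Vendor, ZoneID}: {Vendor} determines {Aisle, Vendor} here but is not a superkey — split on Vendor --> Aisle, giving {Aisle, Vendor} and {PalletID, Vendor, ZoneID}.
{Aisle, Vendor}: every determinant is a superkey — BCNF.
{PalletID, Vendor, ZoneID}: every determinant is a superkey — BCNF.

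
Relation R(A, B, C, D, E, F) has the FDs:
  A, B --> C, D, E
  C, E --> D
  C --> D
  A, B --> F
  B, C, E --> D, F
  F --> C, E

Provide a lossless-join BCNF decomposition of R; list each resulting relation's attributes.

Candidate key of the original relation: {A, B}.
In {A, B, C, D, E, F}, {C, E} is not a superkey ({C, E}⁺ restricted to this set is {C, D, E}), so split on C, E --> D into {C, D, E} and {A, B, C, E, F}.
In {C, D, E}, {C} is not a superkey ({C}⁺ restricted to this set is {C, D}), so split on C --> D into {C, D} and {C, E}.
{C, D} is in BCNF.
{C, E} is in BCNF.
In {A, B, C, E, F}, {B, C, E} is not a superkey ({B, C, E}⁺ restricted to this set is {B, C, E, F}), so split on B, C, E --> F into {B, C, E, F} and {A, B, C, E}.
In {B, C, E, F}, {F} is not a superkey ({F}⁺ restricted to this set is {C, E, F}), so split on F --> C, E into {C, E, F} and {B, F}.
{C, E, F} is in BCNF.
{B, F} is in BCNF.
{A, B, C, E} is in BCNF.

{A, B, C, E}; {B, F}; {C, D}; {C, E, F}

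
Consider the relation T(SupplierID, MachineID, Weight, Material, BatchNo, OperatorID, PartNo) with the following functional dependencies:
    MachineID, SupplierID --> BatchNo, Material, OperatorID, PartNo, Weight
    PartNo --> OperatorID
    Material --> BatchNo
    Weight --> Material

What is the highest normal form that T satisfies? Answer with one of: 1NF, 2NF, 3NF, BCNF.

2NF

Candidate key: {MachineID, SupplierID}. Prime attributes: {MachineID, SupplierID}.
PartNo --> OperatorID: {PartNo}⁺ = {OperatorID, PartNo}, which is not all of the attributes, so the left side is not a superkey — BCNF is violated.
PartNo --> OperatorID determines the non-prime attribute {OperatorID} from a non-superkey — 3NF is violated.
No proper subset of a key has a non-prime attribute in its closure, so there is no partial dependency; 2NF holds.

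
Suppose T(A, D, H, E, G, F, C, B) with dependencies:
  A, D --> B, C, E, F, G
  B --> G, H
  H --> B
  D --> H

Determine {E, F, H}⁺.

Start with {E, F, H}.
H --> B applies; add {B} → now {B, E, F, H}.
B --> G, H applies; add {G} → now {B, E, F, G, H}.
No further FD applies.

{B, E, F, G, H}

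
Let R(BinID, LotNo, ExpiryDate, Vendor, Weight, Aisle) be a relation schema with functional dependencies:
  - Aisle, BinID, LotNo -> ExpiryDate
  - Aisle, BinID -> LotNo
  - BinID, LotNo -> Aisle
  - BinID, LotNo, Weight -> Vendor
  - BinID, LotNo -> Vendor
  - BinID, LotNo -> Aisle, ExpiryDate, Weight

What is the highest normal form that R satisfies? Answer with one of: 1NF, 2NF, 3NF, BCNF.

Candidate keys: {Aisle, BinID}, {BinID, LotNo}. Prime attributes: {Aisle, BinID, LotNo}.
The left-hand side of every FD is a superkey, so BCNF is satisfied.

BCNF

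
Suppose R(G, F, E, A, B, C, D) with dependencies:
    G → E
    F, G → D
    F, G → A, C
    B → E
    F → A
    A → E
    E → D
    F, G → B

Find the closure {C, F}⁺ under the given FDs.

Start with {C, F}.
F → A applies; add {A} → now {A, C, F}.
A → E applies; add {E} → now {A, C, E, F}.
E → D applies; add {D} → now {A, C, D, E, F}.
No further FD applies.

{A, C, D, E, F}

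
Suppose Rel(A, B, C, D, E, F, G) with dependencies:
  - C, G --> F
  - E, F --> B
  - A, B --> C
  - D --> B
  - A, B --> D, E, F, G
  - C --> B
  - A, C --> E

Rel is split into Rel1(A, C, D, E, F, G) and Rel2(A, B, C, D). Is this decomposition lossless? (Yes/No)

Common attributes: {A, C, D}; their closure is {A, B, C, D, E, F, G}.
Rel1 is contained in that closure, so Rel1 ∩ Rel2 --> Rel1 holds and the join is lossless.

Yes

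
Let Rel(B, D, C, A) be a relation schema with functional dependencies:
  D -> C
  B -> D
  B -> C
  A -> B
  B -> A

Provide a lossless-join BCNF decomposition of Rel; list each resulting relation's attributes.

Candidate keys of the original relation: {A}, {B}.
In {A, B, C, D}, {D} is not a superkey ({D}⁺ restricted to this set is {C, D}), so split on D -> C into {C, D} and {A, B, D}.
{C, D} is in BCNF.
{A, B, D} is in BCNF.

{A, B, D}; {C, D}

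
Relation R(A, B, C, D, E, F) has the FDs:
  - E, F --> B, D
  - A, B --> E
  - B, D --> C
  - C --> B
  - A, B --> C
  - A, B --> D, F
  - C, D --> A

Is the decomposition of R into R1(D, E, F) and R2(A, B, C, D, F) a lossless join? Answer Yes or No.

No

R1 ∩ R2 = {D, F}; its closure under F is {D, F}.
R1 ⊄ {D, F} and R2 ⊄ {D, F}, so the split is lossy.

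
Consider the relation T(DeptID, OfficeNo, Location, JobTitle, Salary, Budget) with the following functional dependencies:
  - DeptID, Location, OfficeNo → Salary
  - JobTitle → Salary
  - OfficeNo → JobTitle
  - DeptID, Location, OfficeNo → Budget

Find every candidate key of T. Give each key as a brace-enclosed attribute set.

No FD produces {DeptID, Location, OfficeNo}, so they must be in every candidate key.
{DeptID, Location, OfficeNo}⁺ = {Budget, DeptID, JobTitle, Location, OfficeNo, Salary} — all of the relation — so {DeptID, Location, OfficeNo} is a candidate key.
No smaller or unrelated set reaches every attribute, so there are no other keys.

{DeptID, Location, OfficeNo}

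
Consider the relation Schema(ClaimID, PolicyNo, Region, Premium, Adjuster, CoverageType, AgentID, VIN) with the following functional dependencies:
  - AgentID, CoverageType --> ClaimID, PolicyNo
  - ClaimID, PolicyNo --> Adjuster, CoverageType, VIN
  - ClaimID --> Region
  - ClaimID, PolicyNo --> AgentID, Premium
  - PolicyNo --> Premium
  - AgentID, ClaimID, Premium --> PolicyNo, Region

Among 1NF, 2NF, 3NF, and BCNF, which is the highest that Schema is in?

1NF

Candidate keys: {AgentID, ClaimID, Premium}, {AgentID, CoverageType}, {ClaimID, PolicyNo}. Prime attributes: {AgentID, ClaimID, CoverageType, PolicyNo, Premium}.
ClaimID --> Region: {ClaimID}⁺ = {ClaimID, Region}, which is not all of the attributes, so the left side is not a superkey — BCNF is violated.
ClaimID --> Region determines the non-prime attribute {Region} from a non-superkey — 3NF is violated.
The proper key subset {ClaimID} of {ClaimID, PolicyNo} determines non-prime {Region}, so the relation is not even in 2NF.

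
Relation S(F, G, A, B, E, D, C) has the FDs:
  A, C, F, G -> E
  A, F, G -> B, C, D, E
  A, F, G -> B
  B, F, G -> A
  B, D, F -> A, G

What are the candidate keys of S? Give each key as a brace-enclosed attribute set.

{A, F, G}, {B, D, F}, {B, F, G}

No FD produces {F}, so it must be in every candidate key.
{A, F, G} is a candidate key since {A, F, G}⁺ = {A, B, C, D, E, F, G} covers every attribute.
{B, D, F} is a candidate key since {B, D, F}⁺ = {A, B, C, D, E, F, G} covers every attribute.
{B, F, G} is a candidate key since {B, F, G}⁺ = {A, B, C, D, E, F, G} covers every attribute.
These are minimal and exhaustive — every other superkey contains one of them.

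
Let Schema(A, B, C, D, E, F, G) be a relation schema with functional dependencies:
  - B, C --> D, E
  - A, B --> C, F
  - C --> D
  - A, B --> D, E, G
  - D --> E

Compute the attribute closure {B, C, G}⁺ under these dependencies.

{B, C, D, E, G}

Start with {B, C, G}.
B, C --> D, E applies; add {D, E} → now {B, C, D, E, G}.
No further FD applies.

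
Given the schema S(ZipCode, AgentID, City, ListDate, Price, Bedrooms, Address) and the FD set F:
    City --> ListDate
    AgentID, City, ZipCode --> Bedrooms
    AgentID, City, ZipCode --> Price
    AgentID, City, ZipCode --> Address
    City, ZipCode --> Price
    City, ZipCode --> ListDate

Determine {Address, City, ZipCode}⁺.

Start with {Address, City, ZipCode}.
City --> ListDate applies; add {ListDate} → now {Address, City, ListDate, ZipCode}.
City, ZipCode --> Price applies; add {Price} → now {Address, City, ListDate, Price, ZipCode}.
No further FD applies.

{Address, City, ListDate, Price, ZipCode}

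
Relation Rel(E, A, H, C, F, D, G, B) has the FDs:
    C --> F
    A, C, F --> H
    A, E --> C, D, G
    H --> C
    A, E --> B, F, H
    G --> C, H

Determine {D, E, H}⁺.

Start with {D, E, H}.
H --> C applies; add {C} → now {C, D, E, H}.
C --> F applies; add {F} → now {C, D, E, F, H}.
No further FD applies.

{C, D, E, F, H}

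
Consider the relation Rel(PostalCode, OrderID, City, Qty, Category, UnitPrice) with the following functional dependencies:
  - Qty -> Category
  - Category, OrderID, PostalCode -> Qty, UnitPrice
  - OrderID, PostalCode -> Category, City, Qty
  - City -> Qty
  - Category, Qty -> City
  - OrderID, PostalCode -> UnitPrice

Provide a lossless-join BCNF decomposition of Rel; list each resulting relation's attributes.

Candidate key of the original relation: {OrderID, PostalCode}.
In {Category, City, OrderID, PostalCode, Qty, UnitPrice}, {Qty} is not a superkey ({Qty}⁺ restricted to this set is {Category, City, Qty}), so split on Qty -> Category, City into {Category, City, Qty} and {OrderID, PostalCode, Qty, UnitPrice}.
{Category, City, Qty} is in BCNF.
{OrderID, PostalCode, Qty, UnitPrice} is in BCNF.

{Category, City, Qty}; {OrderID, PostalCode, Qty, UnitPrice}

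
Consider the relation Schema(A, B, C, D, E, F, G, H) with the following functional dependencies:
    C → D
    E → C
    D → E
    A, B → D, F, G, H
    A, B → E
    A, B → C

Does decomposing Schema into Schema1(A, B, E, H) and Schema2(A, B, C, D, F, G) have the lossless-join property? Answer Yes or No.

Yes

The shared attributes are {A, B} and {A, B}⁺ = {A, B, C, D, E, F, G, H}.
Schema1 is contained in that closure, so Schema1 ∩ Schema2 → Schema1 holds and the join is lossless.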